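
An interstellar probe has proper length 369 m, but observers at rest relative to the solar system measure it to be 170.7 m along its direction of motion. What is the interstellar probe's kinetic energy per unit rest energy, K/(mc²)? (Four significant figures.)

From L = L₀/γ: γ = 369/170.7 = 2.16169.
Since K = (γ−1)mc², K/(mc²) = 2.16169 − 1 = 1.162.

1.162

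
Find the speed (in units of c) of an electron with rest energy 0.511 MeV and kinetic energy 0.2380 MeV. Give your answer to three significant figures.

γ = 1 + K/(mc²) = 1 + 0.2380/0.511 = 1.4658.
β = √(1 − 1/γ²) = √(1 − 0.465426) = √0.534574 = 0.731.

0.731c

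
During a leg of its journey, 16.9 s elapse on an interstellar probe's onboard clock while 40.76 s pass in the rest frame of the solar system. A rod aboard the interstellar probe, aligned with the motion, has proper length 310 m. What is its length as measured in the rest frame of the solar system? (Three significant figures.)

γ = Δt/Δτ = 40.76/16.9 = 2.41183.
The rod contracts by the same γ: 310 m / 2.41183 = 129 m.

129 m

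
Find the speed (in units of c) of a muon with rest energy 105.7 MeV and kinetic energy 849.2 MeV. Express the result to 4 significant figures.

γ = 1 + K/(mc²) = 1 + 849.2/105.7 = 9.0341.
β = √(1 − 1/γ²) = √(1 − 0.0122527) = √0.9877473 = 0.9939.

0.9939c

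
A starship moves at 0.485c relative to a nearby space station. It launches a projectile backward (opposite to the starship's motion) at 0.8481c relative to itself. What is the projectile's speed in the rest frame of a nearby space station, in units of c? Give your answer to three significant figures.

In units of c, u = (u' + v)/(1 + u'v) with u' = −0.8481 and v = 0.485.
Numerator: −0.8481 + 0.485 = −0.3631. Denominator: 1 + (−0.8481)(0.485) = 0.5886715.
u = −0.3631/0.5886715 = −0.61681, so the speed is 0.617c.

0.617c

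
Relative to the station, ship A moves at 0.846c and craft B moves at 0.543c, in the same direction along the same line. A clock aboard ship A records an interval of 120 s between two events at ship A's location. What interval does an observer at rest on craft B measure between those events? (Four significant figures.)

The velocity of ship A relative to craft B is (0.846 − 0.543)c / (1 − 0.846×0.543) = 0.56047c; relative speed 0.56047c.
At |u| = 0.56047c, γ = (1 − 0.314127)^(−1/2) = 1.2075.
The clock on ship A records proper time, so craft B measures Δt = γΔτ = 1.2075 × 120 = 144.9 s.

144.9 s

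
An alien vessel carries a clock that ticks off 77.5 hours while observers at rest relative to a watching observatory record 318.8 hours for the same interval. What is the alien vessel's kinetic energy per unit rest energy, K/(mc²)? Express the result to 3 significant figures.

The time-dilation ratio gives γ = 318.8/77.5 = 4.11355.
Since K = (γ−1)mc², K/(mc²) = 4.11355 − 1 = 3.11.

3.11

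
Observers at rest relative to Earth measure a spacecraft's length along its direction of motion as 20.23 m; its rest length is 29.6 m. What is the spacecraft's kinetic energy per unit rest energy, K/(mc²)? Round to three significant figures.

γ = L₀/L = 29.6/20.23 = 1.46317.
Since K = (γ−1)mc², K/(mc²) = 1.46317 − 1 = 0.463.

0.463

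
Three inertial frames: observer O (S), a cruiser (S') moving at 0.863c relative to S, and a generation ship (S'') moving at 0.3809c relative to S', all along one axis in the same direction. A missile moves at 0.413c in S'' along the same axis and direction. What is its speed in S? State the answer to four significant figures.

Apply u = (u'+v)/(1+u'v) twice. Missile in the cruiser frame: (0.413+0.3809)/(1+0.413·0.3809) = 0.7939/1.1573117 = 0.68599c.
That velocity, transformed to the rest frame of observer O: (0.68599+0.863)/(1+0.68599·0.863) = 1.54899/1.59200937 = 0.97298c.

0.9730c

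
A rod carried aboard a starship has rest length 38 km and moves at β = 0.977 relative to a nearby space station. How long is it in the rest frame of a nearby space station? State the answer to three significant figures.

With β = 0.977, γ = 1/√(1 − 0.977²) = 1/√0.045471 = 4.6896.
Along the direction of motion the measured length is L₀/γ = 38/4.6896 = 8.10 km.

8.10 km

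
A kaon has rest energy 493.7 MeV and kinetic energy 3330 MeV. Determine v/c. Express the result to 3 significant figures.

0.992

K = (γ−1)mc², so γ = 1 + 3330/493.7 = 7.745.
Then v/c = √(1 − γ⁻²) = √(1 − 0.0166708) = √0.9833292 = 0.992.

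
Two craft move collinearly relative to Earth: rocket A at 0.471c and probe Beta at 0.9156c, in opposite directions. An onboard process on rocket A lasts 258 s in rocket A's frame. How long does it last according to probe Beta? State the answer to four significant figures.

The velocity of rocket A relative to probe Beta is (0.471 + 0.9156)c / (1 + 0.471×0.9156) = 0.96881c; relative speed 0.96881c.
γ for this relative speed: γ = 1/√(1 − 0.938593) = 4.0354.
Rocket A's interval is proper; time dilation gives Δt_B = γΔτ = 4.0354 × 258 s = 1041 s.

1041 s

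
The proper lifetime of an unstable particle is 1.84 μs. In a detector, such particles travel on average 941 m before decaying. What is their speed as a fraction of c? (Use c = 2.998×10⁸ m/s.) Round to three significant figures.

0.863c

d = βγcτ ⇒ βγ = d/(cτ) = 941.0 m / (551.632 m) = 1.7058.
β = (βγ)/√(1+(βγ)²) = 1.7058/√3.90975 = 0.863.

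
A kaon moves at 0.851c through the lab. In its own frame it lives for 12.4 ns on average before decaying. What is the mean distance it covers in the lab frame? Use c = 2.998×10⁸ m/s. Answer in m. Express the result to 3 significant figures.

6.02 m

Lorentz factor: γ = (1 − 0.724201)^(−1/2) = 1.9042.
Lab-frame lifetime: Δt = γτ = 1.9042 × 12.4 ns = 23.612 ns.
Distance: d = vΔt = 0.851 × 2.998×10⁸ m/s × 2.3612×10^-8 s = 6.02 m.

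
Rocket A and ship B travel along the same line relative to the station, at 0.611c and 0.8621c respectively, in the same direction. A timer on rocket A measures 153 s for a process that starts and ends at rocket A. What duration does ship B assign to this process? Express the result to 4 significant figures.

180.5 s

Speed of rocket A in ship B's frame: u = (v_A − v_B)/(1 − v_A v_B/c²) = (0.611 − 0.8621)/(1 − 0.611×0.8621) = −0.2511/0.4732569 = −0.53058; |u| = 0.53058c.
At |u| = 0.53058c, γ = (1 − 0.281515)^(−1/2) = 1.1798.
The clock on rocket A records proper time, so ship B measures Δt = γΔτ = 1.1798 × 153 = 180.5 s.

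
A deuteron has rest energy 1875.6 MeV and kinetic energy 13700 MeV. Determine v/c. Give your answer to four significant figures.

0.9927

γ = 1 + K/(mc²) = 1 + 13700/1875.6 = 8.3043.
β = √(1 − 1/γ²) = √(1 − 0.0145009) = √0.9854991 = 0.9927.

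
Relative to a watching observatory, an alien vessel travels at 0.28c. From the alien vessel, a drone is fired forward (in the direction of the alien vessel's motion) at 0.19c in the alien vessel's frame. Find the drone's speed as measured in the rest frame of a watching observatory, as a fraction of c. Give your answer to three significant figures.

In units of c, u = (u' + v)/(1 + u'v) with u' = 0.19 and v = 0.28.
Numerator: 0.19 + 0.28 = 0.47. Denominator: 1 + (0.19)(0.28) = 1.0532.
u = 0.47/1.0532 = 0.44626, so the speed is 0.446c.

0.446c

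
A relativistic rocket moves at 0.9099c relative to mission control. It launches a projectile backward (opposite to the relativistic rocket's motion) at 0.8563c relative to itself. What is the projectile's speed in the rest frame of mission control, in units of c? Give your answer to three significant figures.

0.243c

Relativistic velocity addition: u = (u' + v)/(1 + u'v/c²), with u' = −0.8563c and v = 0.9099c.
Numerator: −0.8563 + 0.9099 = 0.0536. Denominator: 1 + (−0.8563)(0.9099) = 0.22085263.
u = 0.0536/0.22085263 = 0.2427, so the speed is 0.243c.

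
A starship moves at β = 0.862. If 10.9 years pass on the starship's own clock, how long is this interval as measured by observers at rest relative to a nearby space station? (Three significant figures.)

With β = 0.862, γ = 1/√(1 − 0.862²) = 1/√0.256956 = 1.9727.
The onboard clock measures proper time, so the interval in the rest frame of a nearby space station is dilated: Δt = γ·Δτ = 1.9727 × 10.9 years = 21.5 years.

21.5 years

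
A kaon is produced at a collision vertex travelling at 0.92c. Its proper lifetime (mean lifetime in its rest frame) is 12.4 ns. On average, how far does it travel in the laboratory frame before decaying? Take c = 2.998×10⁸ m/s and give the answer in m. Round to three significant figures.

With β = 0.92, γ = 1/√(1 − 0.92²) = 1/√0.1536 = 2.5516.
Lab-frame lifetime: Δt = γτ = 2.5516 × 12.4 ns = 31.64 ns.
Distance: d = vΔt = 0.92 × 2.998×10⁸ m/s × 3.1640×10^-8 s = 8.73 m.

8.73 m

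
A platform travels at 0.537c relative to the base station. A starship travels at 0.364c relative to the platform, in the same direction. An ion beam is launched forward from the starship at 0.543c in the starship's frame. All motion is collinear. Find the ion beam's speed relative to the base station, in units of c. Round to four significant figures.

0.9201c

First combine the ion beam and starship (S''→S'): u₁ = (0.543 + 0.364)/(1 + 0.543×0.364) = 0.907/1.197652 = 0.75732.
Then combine with the platform (S'→S): u = (0.75732 + 0.537)/(1 + 0.75732×0.537) = 1.29432/1.40668084 = 0.92012.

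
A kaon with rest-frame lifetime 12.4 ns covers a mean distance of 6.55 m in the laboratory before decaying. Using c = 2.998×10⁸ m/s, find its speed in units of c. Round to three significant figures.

0.870c

Let x = d/(cτ) = 6.550 m / (2.998×10⁸ m/s × 1.240×10^-8 s) = 1.7619. Since d = βγcτ, x = βγ = β/√(1−β²).
Solving: β² = x²/(1+x²) = 3.10429/4.10429 = 0.756352, so β = 0.870.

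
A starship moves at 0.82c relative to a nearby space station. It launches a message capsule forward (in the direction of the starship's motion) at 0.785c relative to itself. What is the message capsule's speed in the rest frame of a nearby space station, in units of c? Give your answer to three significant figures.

Relativistic velocity addition: u = (u' + v)/(1 + u'v/c²), with u' = 0.785c and v = 0.82c.
Numerator: 0.785 + 0.82 = 1.605. Denominator: 1 + (0.785)(0.82) = 1.6437.
u = 1.605/1.6437 = 0.97646, so the speed is 0.976c.

0.976c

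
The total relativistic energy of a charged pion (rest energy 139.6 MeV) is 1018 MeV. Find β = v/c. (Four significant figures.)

0.9906

γ = E/(mc²) = 1018/139.6 = 7.2923.
β = √(1 − 1/γ²) = √(1 − 0.0188049) = √0.9811951 = 0.9906.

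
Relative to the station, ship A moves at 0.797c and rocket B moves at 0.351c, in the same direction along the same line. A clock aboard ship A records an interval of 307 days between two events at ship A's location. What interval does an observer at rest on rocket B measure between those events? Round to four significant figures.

The velocity of ship A relative to rocket B is (0.797 − 0.351)c / (1 − 0.797×0.351) = 0.61923c; relative speed 0.61923c.
At |u| = 0.61923c, γ = (1 − 0.383446)^(−1/2) = 1.2735.
The clock on ship A records proper time, so rocket B measures Δt = γΔτ = 1.2735 × 307 = 391.0 days.

391.0 days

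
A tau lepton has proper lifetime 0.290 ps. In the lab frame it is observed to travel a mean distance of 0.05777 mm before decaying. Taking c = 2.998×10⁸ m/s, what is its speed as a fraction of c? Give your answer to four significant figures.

d = βγcτ ⇒ βγ = d/(cτ) = 5.777×10^-5 m / (8.6942×10^-5 m) = 0.66447.
β = (βγ)/√(1+(βγ)²) = 0.66447/√1.44152 = 0.5534.

0.5534c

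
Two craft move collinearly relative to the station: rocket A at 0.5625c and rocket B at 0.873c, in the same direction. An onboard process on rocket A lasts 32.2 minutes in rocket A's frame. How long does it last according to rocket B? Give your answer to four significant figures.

Transform rocket A's velocity into rocket B's frame: (0.5625 − 0.873)/(1 − 0.5625·0.873) = −0.3105/0.5089375, so the relative speed is 0.61009c.
γ for this relative speed: γ = 1/√(1 − 0.37221) = 1.2621.
Rocket A's interval is proper; time dilation gives Δt_B = γΔτ = 1.2621 × 32.2 minutes = 40.64 minutes.

40.64 minutes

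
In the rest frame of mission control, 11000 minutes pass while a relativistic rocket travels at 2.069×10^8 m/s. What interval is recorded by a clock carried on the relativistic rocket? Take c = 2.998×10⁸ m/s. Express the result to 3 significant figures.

7960 minutes

β = v/c = (2.069×10^8 m/s)/(2.998×10⁸ m/s) = 0.690127.
Lorentz factor: γ = (1 − 0.4762753)^(−1/2) = 1.3818.
The relativistic rocket's clock runs slow as seen from mission control, so Δτ = Δt/γ = 11000/1.3818 = 7960 minutes.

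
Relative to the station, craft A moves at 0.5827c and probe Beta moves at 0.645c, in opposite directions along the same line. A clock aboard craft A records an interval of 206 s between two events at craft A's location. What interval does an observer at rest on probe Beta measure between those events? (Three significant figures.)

456 s

Transform craft A's velocity into probe Beta's frame: (0.5827 + 0.645)/(1 + 0.5827·0.645) = 1.2277/1.3758415, so the relative speed is 0.89233c.
γ for this relative speed: γ = 1/√(1 − 0.796253) = 2.2154.
Craft A's interval is proper; time dilation gives Δt_B = γΔτ = 2.2154 × 206 s = 456 s.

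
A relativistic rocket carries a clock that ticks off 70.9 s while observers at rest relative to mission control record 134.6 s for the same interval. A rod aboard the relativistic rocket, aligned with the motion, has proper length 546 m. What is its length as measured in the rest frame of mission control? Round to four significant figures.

287.6 m

The time-dilation ratio gives γ = 134.6/70.9 = 1.89845.
The rod contracts by the same γ: 546 m / 1.89845 = 287.6 m.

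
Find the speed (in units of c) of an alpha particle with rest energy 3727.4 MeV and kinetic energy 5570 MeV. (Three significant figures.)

K = (γ−1)mc², so γ = 1 + 5570/3727.4 = 2.4943.
Then v/c = √(1 − γ⁻²) = √(1 − 0.160732) = √0.839268 = 0.916.

0.916c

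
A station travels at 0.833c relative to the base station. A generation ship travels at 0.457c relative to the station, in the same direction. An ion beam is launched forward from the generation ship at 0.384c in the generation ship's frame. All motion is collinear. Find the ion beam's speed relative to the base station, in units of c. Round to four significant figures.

First combine the ion beam and generation ship (S''→S'): u₁ = (0.384 + 0.457)/(1 + 0.384×0.457) = 0.841/1.175488 = 0.71545.
Then combine with the station (S'→S): u = (0.71545 + 0.833)/(1 + 0.71545×0.833) = 1.54845/1.59596985 = 0.97023.

0.9702c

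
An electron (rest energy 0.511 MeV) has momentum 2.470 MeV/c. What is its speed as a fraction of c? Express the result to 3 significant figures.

0.979c

βγ = pc/(mc²) = 2.470/0.511 = 4.8337.
Since γ² = 1 + (βγ)² = 24.3647, γ = √24.3647 = 4.93606, and β = (βγ)/γ = 4.8337/4.93606 = 0.979.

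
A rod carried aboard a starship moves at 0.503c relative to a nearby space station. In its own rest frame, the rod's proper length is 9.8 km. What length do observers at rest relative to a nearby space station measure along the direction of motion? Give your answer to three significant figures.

8.47 km

γ = 1/√(1 − β²) = 1/√(1 − 0.253009) = 1/√0.746991 = 1/0.864286 = 1.157.
Along the direction of motion the measured length is L₀/γ = 9.8/1.157 = 8.47 km.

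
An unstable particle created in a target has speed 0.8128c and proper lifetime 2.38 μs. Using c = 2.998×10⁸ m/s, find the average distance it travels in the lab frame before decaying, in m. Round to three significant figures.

996 m

Lorentz factor: γ = (1 − 0.66064384)^(−1/2) = 1.7166.
Lab-frame lifetime: Δt = γτ = 1.7166 × 2.38 μs = 4.0855 μs.
Distance: d = vΔt = 0.8128 × 2.998×10⁸ m/s × 4.0855×10^-6 s = 996 m.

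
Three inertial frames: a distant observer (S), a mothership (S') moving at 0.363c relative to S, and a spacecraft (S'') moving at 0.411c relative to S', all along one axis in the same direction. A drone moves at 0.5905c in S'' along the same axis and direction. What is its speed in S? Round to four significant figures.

First combine the drone and spacecraft (S''→S'): u₁ = (0.5905 + 0.411)/(1 + 0.5905×0.411) = 1.0015/1.2426955 = 0.80591.
Then combine with the mothership (S'→S): u = (0.80591 + 0.363)/(1 + 0.80591×0.363) = 1.16891/1.29254533 = 0.90435.

0.9043c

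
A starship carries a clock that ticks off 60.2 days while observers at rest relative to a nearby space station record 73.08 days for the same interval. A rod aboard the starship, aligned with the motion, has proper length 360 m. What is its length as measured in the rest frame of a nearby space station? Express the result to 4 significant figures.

296.6 m

The time-dilation ratio gives γ = 73.08/60.2 = 1.21395.
L = L₀/γ = 360/1.21395 = 296.6 m.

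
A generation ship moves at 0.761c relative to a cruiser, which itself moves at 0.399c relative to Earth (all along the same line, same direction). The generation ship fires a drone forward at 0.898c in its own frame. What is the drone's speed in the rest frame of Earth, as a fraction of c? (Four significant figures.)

0.9938c

First combine the drone and generation ship (S''→S'): u₁ = (0.898 + 0.761)/(1 + 0.898×0.761) = 1.659/1.683378 = 0.98552.
Then combine with the cruiser (S'→S): u = (0.98552 + 0.399)/(1 + 0.98552×0.399) = 1.38452/1.39322248 = 0.99375.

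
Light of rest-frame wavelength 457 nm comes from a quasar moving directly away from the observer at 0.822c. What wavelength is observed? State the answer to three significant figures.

1460 nm

Relativistic Doppler for wavelength: λ_obs = λ_src · √((1+β)/(1−β)).
With β = 0.822: factor = √(1.822/0.178) = 3.1994.
λ_obs = 457 × 3.1994 = 1460 nm.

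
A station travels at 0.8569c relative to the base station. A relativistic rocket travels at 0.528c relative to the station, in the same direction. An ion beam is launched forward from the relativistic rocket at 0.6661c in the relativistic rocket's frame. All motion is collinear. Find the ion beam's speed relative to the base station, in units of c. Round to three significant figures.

First combine the ion beam and relativistic rocket (S''→S'): u₁ = (0.6661 + 0.528)/(1 + 0.6661×0.528) = 1.1941/1.3517008 = 0.88341.
Then combine with the station (S'→S): u = (0.88341 + 0.8569)/(1 + 0.88341×0.8569) = 1.74031/1.756994029 = 0.9905.

0.991c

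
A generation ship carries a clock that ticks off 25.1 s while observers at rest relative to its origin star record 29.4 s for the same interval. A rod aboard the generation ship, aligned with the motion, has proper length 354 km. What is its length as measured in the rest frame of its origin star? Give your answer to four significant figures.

302.2 km

From Δt = γΔτ: γ = 29.4/25.1 = 1.17131.
The rod contracts by the same γ: 354 km / 1.17131 = 302.2 km.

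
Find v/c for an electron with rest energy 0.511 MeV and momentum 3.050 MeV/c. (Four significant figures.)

0.9863

βγ = pc/(mc²) = 3.050/0.511 = 5.9687.
Since γ² = 1 + (βγ)² = 36.6254, γ = √36.6254 = 6.05189, and β = (βγ)/γ = 5.9687/6.05189 = 0.9863.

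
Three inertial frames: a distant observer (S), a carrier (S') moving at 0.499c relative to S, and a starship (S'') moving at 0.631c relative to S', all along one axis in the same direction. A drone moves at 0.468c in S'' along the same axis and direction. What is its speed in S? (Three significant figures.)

Apply u = (u'+v)/(1+u'v) twice. Drone in the carrier frame: (0.468+0.631)/(1+0.468·0.631) = 1.099/1.295308 = 0.84845c.
That velocity, transformed to the rest frame of a distant observer: (0.84845+0.499)/(1+0.84845·0.499) = 1.34745/1.42337655 = 0.94666c.

0.947c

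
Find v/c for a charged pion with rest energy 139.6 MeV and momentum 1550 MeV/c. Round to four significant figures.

pc/(mc²) = 1550/139.6 = 11.103 = βγ = β/√(1−β²).
So β² = x²/(1 + x²) with x = 11.103: x² = 123.277, β² = 123.277/124.277 = 0.991953, β = 0.9960.

0.9960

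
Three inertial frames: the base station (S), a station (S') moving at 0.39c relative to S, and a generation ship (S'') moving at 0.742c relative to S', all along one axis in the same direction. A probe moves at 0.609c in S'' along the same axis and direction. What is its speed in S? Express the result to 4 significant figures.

0.9689c

Compose velocities in two stages. Stage 1 (into S'): u₁ = (0.609+0.742)/(1+0.609×0.742) = 0.93052.
Stage 2 (into S): u = (0.93052+0.39)/(1+0.93052×0.39) = 0.9689, so the speed is 0.9689c.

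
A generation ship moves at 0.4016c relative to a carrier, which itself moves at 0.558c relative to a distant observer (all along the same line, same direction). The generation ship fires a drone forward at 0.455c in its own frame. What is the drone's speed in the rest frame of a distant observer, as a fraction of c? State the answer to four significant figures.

0.9132c

Compose velocities in two stages. Stage 1 (into S'): u₁ = (0.455+0.4016)/(1+0.455×0.4016) = 0.72426.
Stage 2 (into S): u = (0.72426+0.558)/(1+0.72426×0.558) = 0.9132, so the speed is 0.9132c.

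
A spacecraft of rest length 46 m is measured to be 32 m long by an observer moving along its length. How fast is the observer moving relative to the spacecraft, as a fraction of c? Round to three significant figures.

0.718c

Length contraction gives γ = L₀/L = 46/32 = 1.4375.
β = √(1 − 1/γ²) = √0.516068 = 0.718.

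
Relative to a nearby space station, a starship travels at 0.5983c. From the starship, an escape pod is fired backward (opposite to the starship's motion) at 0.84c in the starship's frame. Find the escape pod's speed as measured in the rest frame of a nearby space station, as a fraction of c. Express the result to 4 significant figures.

0.4859c

Relativistic velocity addition: u = (u' + v)/(1 + u'v/c²), with u' = −0.84c and v = 0.5983c.
Numerator: −0.84 + 0.5983 = −0.2417. Denominator: 1 + (−0.84)(0.5983) = 0.497428.
u = −0.2417/0.497428 = −0.4859, so the speed is 0.4859c.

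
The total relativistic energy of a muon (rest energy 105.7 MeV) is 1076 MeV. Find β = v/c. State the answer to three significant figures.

0.995

Total energy E = γmc² gives γ = 1076/105.7 = 10.18.
Hence β = √(1 − 1/γ²) = √(1 − 0.00964949) = √0.99035051 = 0.995.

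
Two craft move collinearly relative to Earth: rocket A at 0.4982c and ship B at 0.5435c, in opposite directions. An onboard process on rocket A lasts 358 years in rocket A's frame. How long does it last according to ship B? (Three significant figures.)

625 years

Speed of rocket A in ship B's frame: u = (v_A + v_B)/(1 + v_A v_B/c²) = (0.4982 + 0.5435)/(1 + 0.4982×0.5435) = 1.0417/1.2707717 = 0.81974; |u| = 0.81974c.
At |u| = 0.81974c, γ = (1 − 0.671974)^(−1/2) = 1.746.
The clock on rocket A records proper time, so ship B measures Δt = γΔτ = 1.746 × 358 = 625 years.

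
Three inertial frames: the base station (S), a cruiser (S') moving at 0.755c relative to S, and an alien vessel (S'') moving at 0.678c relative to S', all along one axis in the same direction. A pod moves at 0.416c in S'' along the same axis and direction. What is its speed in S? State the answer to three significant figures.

First combine the pod and alien vessel (S''→S'): u₁ = (0.416 + 0.678)/(1 + 0.416×0.678) = 1.094/1.282048 = 0.85332.
Then combine with the cruiser (S'→S): u = (0.85332 + 0.755)/(1 + 0.85332×0.755) = 1.60832/1.6442566 = 0.97814.

0.978c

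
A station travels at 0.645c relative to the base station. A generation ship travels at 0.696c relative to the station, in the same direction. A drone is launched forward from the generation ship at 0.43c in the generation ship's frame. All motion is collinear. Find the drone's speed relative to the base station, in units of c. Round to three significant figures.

0.970c

Compose velocities in two stages. Stage 1 (into S'): u₁ = (0.43+0.696)/(1+0.43×0.696) = 0.86663.
Stage 2 (into S): u = (0.86663+0.645)/(1+0.86663×0.645) = 0.96963, so the speed is 0.970c.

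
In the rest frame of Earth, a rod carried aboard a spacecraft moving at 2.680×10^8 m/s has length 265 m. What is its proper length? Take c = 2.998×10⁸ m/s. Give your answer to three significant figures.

β = v/c = (2.680×10^8 m/s)/(2.998×10⁸ m/s) = 0.893929.
γ = 1/√(1 − β²) = 1/√(1 − 0.7991091) = 1/√0.2008909 = 1/0.448209 = 2.2311.
Proper length: L₀ = γ·L = 2.2311 × 265 = 591 m.

591 m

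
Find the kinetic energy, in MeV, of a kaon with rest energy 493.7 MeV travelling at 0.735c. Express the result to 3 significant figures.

234 MeV

With β = 0.735, γ = 1/√(1 − 0.735²) = 1/√0.459775 = 1.47478.
Kinetic energy: K = (γ − 1)mc² = (1.47478 − 1) × 493.7 MeV = 0.47478 × 493.7 = 234 MeV.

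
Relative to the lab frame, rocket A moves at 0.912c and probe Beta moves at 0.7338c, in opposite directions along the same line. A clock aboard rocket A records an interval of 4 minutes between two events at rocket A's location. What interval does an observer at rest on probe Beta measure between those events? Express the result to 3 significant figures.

24.0 minutes

Transform rocket A's velocity into probe Beta's frame: (0.912 + 0.7338)/(1 + 0.912·0.7338) = 1.6458/1.6692256, so the relative speed is 0.98597c.
At |u| = 0.98597c, γ = (1 − 0.972137)^(−1/2) = 5.9908.
Rocket A's interval is proper; time dilation gives Δt_B = γΔτ = 5.9908 × 4 minutes = 24.0 minutes.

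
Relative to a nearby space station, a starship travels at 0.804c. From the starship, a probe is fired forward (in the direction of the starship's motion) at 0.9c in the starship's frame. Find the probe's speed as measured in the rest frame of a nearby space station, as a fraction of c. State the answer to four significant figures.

0.9886c

Relativistic velocity addition: u = (u' + v)/(1 + u'v/c²), with u' = 0.9c and v = 0.804c.
Numerator: 0.9 + 0.804 = 1.704. Denominator: 1 + (0.9)(0.804) = 1.7236.
u = 1.704/1.7236 = 0.98863, so the speed is 0.9886c.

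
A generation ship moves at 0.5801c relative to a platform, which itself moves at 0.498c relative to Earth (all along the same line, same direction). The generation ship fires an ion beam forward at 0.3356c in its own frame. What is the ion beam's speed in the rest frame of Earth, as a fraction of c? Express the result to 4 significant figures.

0.9152c

Compose velocities in two stages. Stage 1 (into S'): u₁ = (0.3356+0.5801)/(1+0.3356×0.5801) = 0.76648.
Stage 2 (into S): u = (0.76648+0.498)/(1+0.76648×0.498) = 0.91516, so the speed is 0.9152c.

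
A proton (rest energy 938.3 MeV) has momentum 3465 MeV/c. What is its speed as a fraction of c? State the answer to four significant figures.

0.9652c

pc/(mc²) = 3465/938.3 = 3.6928 = βγ = β/√(1−β²).
So β² = x²/(1 + x²) with x = 3.6928: x² = 13.6368, β² = 13.6368/14.6368 = 0.931679, β = 0.9652.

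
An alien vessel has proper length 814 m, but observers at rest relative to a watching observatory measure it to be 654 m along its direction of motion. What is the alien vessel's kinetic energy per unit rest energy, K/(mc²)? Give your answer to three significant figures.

From L = L₀/γ: γ = 814/654 = 1.24465.
Since K = (γ−1)mc², K/(mc²) = 1.24465 − 1 = 0.245.

0.245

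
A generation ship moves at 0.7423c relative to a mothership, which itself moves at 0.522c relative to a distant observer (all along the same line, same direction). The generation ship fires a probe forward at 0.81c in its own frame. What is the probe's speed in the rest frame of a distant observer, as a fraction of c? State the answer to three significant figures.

First combine the probe and generation ship (S''→S'): u₁ = (0.81 + 0.7423)/(1 + 0.81×0.7423) = 1.5523/1.601263 = 0.96942.
Then combine with the mothership (S'→S): u = (0.96942 + 0.522)/(1 + 0.96942×0.522) = 1.49142/1.50603724 = 0.99029.

0.990c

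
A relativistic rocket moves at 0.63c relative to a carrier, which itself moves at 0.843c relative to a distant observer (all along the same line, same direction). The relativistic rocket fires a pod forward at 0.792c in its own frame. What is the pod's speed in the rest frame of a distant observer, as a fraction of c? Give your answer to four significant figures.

0.9955c

Compose velocities in two stages. Stage 1 (into S'): u₁ = (0.792+0.63)/(1+0.792×0.63) = 0.94866.
Stage 2 (into S): u = (0.94866+0.843)/(1+0.94866×0.843) = 0.99552, so the speed is 0.9955c.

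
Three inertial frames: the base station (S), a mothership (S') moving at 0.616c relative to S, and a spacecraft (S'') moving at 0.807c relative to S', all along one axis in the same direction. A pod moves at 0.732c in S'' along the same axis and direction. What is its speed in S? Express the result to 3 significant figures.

Compose velocities in two stages. Stage 1 (into S'): u₁ = (0.732+0.807)/(1+0.732×0.807) = 0.96748.
Stage 2 (into S): u = (0.96748+0.616)/(1+0.96748×0.616) = 0.99218, so the speed is 0.992c.

0.992c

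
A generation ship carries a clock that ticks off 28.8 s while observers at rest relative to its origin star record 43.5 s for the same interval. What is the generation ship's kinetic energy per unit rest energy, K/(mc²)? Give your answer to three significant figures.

0.510

γ = Δt/Δτ = 43.5/28.8 = 1.51042.
Since K = (γ−1)mc², K/(mc²) = 1.51042 − 1 = 0.510.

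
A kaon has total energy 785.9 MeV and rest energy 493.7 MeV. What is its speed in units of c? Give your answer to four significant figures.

0.7781c

γ = E/(mc²) = 785.9/493.7 = 1.5919.
β = √(1 − 1/γ²) = √(1 − 0.39461) = √0.60539 = 0.7781.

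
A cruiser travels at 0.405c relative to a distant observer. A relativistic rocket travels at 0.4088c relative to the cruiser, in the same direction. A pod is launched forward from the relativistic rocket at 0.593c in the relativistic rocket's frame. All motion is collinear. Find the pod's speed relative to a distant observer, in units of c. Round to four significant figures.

0.9131c

Compose velocities in two stages. Stage 1 (into S'): u₁ = (0.593+0.4088)/(1+0.593×0.4088) = 0.80633.
Stage 2 (into S): u = (0.80633+0.405)/(1+0.80633×0.405) = 0.91313, so the speed is 0.9131c.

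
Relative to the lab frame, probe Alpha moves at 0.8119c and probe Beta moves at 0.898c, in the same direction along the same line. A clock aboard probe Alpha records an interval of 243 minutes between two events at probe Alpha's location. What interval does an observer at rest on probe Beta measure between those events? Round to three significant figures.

Speed of probe Alpha in probe Beta's frame: u = (v_A − v_B)/(1 − v_A v_B/c²) = (0.8119 − 0.898)/(1 − 0.8119×0.898) = −0.0861/0.2709138 = −0.31781; |u| = 0.31781c.
At |u| = 0.31781c, γ = (1 − 0.101003)^(−1/2) = 1.0547.
The clock on probe Alpha records proper time, so probe Beta measures Δt = γΔτ = 1.0547 × 243 = 256 minutes.

256 minutes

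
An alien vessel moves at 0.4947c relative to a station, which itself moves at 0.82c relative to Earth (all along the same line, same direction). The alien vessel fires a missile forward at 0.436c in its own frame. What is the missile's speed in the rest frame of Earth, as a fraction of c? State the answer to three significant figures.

0.974c

Compose velocities in two stages. Stage 1 (into S'): u₁ = (0.436+0.4947)/(1+0.436×0.4947) = 0.76557.
Stage 2 (into S): u = (0.76557+0.82)/(1+0.76557×0.82) = 0.97408, so the speed is 0.974c.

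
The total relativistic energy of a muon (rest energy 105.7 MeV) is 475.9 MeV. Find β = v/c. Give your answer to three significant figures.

0.975

Total energy E = γmc² gives γ = 475.9/105.7 = 4.5024.
Hence β = √(1 − 1/γ²) = √(1 − 0.0493301) = √0.9506699 = 0.975.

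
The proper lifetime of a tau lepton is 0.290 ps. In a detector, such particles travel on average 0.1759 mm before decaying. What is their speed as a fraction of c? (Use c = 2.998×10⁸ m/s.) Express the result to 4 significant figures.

0.8965c

Let x = d/(cτ) = 1.759×10^-4 m / (2.998×10⁸ m/s × 2.900×10^-13 s) = 2.0232. Since d = βγcτ, x = βγ = β/√(1−β²).
Solving: β² = x²/(1+x²) = 4.09334/5.09334 = 0.803665, so β = 0.8965.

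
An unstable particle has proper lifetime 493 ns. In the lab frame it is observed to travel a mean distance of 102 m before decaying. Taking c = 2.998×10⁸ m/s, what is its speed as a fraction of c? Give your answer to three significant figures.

0.568c

Lab distance = (lab lifetime)·v = γτ·βc, so βγ = d/(cτ) = 102.0/(2.998×10⁸ × 4.930×10^-7) = 0.69012.
With βγ = 0.69012: γ² = 1 + (βγ)² = 1.476266, and β = (βγ)/γ = 0.69012/1.21502 = 0.568.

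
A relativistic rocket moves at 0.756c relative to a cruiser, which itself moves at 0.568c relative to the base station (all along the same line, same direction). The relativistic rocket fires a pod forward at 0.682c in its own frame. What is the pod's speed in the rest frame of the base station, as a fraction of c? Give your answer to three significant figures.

Compose velocities in two stages. Stage 1 (into S'): u₁ = (0.682+0.756)/(1+0.682×0.756) = 0.9488.
Stage 2 (into S): u = (0.9488+0.568)/(1+0.9488×0.568) = 0.98563, so the speed is 0.986c.

0.986c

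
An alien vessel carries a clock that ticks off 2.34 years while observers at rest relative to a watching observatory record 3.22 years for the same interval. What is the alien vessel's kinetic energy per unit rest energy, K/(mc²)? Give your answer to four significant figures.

The time-dilation ratio gives γ = 3.22/2.34 = 1.37607.
Since K = (γ−1)mc², K/(mc²) = 1.37607 − 1 = 0.3761.

0.3761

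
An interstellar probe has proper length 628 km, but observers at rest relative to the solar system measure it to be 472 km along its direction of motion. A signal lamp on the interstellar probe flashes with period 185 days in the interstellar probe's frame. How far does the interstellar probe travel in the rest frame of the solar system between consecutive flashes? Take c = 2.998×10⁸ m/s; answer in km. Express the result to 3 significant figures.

From L = L₀/γ: γ = 628/472 = 1.33051.
β = √(1 − 1/γ²) = 0.65963. Lab-frame period = γτ = 1.33051×185 days = 246.14 days. Distance = βc × γτ = 0.65963 × 2.998×10⁸ m/s × 21266496 s = 4.2056×10^15 m = 4.21×10^12 km.

4.21×10^12 km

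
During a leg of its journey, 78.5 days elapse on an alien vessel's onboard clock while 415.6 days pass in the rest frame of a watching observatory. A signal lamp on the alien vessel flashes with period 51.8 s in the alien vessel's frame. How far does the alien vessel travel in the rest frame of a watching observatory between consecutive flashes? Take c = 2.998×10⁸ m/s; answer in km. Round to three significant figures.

The time-dilation ratio gives γ = 415.6/78.5 = 5.29427.
β = √(1 − 1/γ²) = 0.982. Lab-frame period = γτ = 5.29427×51.8 s = 274.24 s. Distance = βc × γτ = 0.982 × 2.998×10⁸ m/s × 274.24 s = 8.0737×10^10 m = 8.07×10^7 km.

8.07×10^7 km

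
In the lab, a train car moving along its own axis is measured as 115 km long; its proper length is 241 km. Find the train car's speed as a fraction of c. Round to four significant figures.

Length contraction gives γ = L₀/L = 241/115 = 2.0957.
β = √(1 − 1/γ²) = √0.772311 = 0.8788.

0.8788c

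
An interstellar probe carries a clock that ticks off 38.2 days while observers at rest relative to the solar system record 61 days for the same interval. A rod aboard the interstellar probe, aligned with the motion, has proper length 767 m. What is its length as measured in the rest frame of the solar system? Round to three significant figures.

480 m

The time-dilation ratio gives γ = 61/38.2 = 1.59686.
The rod contracts by the same γ: 767 m / 1.59686 = 480 m.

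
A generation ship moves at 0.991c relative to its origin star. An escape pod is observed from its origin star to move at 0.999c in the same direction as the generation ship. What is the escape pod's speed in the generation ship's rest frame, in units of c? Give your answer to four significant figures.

Transform to the generation ship's frame: u' = (u − v)/(1 − uv/c²).
u' = (0.999 − 0.991)/(1 − 0.999×0.991) = 0.008/0.009991 = 0.80072.
Speed in the generation ship's frame: 0.8007c (in the same direction).

0.8007c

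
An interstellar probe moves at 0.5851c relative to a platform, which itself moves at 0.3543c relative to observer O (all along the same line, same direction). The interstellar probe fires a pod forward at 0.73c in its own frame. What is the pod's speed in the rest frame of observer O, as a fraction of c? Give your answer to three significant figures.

Apply u = (u'+v)/(1+u'v) twice. Pod in the platform frame: (0.73+0.5851)/(1+0.73·0.5851) = 1.3151/1.427123 = 0.9215c.
That velocity, transformed to the rest frame of observer O: (0.9215+0.3543)/(1+0.9215·0.3543) = 1.2758/1.32648745 = 0.96179c.

0.962c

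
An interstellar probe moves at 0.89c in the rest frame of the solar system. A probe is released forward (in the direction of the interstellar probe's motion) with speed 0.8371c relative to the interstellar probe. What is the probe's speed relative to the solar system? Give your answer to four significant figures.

In units of c, u = (u' + v)/(1 + u'v) with u' = 0.8371 and v = 0.89.
Numerator: 0.8371 + 0.89 = 1.7271. Denominator: 1 + (0.8371)(0.89) = 1.745019.
u = 1.7271/1.745019 = 0.98973, so the speed is 0.9897c.

0.9897c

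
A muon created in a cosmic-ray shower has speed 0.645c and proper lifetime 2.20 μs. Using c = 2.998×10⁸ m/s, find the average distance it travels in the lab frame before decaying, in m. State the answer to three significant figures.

557 m

γ = 1/√(1 − β²) = 1/√(1 − 0.416025) = 1/√0.583975 = 1/0.764183 = 1.3086.
Lab-frame lifetime: Δt = γτ = 1.3086 × 2.20 μs = 2.8789 μs.
Distance: d = vΔt = 0.645 × 2.998×10⁸ m/s × 2.8789×10^-6 s = 557 m.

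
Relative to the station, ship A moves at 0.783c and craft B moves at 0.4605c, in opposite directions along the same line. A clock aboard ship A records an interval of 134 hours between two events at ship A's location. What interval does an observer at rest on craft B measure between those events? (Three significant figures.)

Speed of ship A in craft B's frame: u = (v_A + v_B)/(1 + v_A v_B/c²) = (0.783 + 0.4605)/(1 + 0.783×0.4605) = 1.2435/1.3605715 = 0.91395; |u| = 0.91395c.
At |u| = 0.91395c, γ = (1 − 0.835305)^(−1/2) = 2.4641.
Ship A's interval is proper; time dilation gives Δt_B = γΔτ = 2.4641 × 134 hours = 330 hours.

330 hours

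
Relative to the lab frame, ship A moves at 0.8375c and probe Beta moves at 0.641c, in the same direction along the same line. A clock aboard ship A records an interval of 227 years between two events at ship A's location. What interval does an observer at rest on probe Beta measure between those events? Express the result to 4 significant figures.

250.7 years

The velocity of ship A relative to probe Beta is (0.8375 − 0.641)c / (1 − 0.8375×0.641) = 0.42426c; relative speed 0.42426c.
At |u| = 0.42426c, γ = (1 − 0.179997)^(−1/2) = 1.1043.
Ship A's interval is proper; time dilation gives Δt_B = γΔτ = 1.1043 × 227 years = 250.7 years.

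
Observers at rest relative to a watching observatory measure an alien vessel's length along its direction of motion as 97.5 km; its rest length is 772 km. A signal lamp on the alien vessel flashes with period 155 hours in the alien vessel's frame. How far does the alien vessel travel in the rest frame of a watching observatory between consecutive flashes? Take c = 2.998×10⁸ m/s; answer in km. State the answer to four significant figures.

Length contraction gives γ = L₀/L = 772/97.5 = 7.91795.
β = √(1 − 1/γ²) = 0.99199. Lab-frame period = γτ = 7.91795×155 hours = 1227.3 hours. Distance = βc × γτ = 0.99199 × 2.998×10⁸ m/s × 4418280 s = 1.3140×10^15 m = 1.314×10^12 km.

1.314×10^12 km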